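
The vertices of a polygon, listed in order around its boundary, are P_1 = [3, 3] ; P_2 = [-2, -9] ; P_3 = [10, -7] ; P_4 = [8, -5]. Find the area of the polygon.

64

Apply the shoelace formula: 2A = Σ (x_i·y_{i+1} − x_{i+1}·y_i), indices taken mod 4.
Cross-terms: -21, 104, 6, 39  ⇒  Σ = 128
Area = |Σ|/2 = 64.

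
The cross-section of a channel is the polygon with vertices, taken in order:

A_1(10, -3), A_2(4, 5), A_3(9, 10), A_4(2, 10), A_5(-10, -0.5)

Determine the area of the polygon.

Apply the surveyor's formula: 2A = Σ (x_i·y_{i+1} − x_{i+1}·y_i), indices taken mod 5.
Σ = (62) + (-5) + (70) + (99) + (35) = 261
Area = |Σ|/2 = 130.5.

130.5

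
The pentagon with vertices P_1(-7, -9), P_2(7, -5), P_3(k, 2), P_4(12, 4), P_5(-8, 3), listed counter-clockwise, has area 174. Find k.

11

The doubled signed area Σ (x_i y_{i+1} − x_{i+1} y_i) is linear in k.
With k=0 it equals 249; the coefficient of k is 9 (from the two edges through P_3).
So 9·k + 249 = 2·174 = 348 ⇒ k = 11.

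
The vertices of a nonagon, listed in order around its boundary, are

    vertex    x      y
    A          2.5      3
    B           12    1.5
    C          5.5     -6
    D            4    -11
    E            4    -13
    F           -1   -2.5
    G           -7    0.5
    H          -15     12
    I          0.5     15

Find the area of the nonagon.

Apply Gauss's area formula: 2A = Σ (x_i·y_{i+1} − x_{i+1}·y_i), indices taken mod 9.
Σ = (-32.25) + (-80.25) + (-36.5) + (-8) + (-23) + (-18) + (-76.5) + (-231) + (-36) = -541.5
Area = |Σ|/2 = 270.75.

270.75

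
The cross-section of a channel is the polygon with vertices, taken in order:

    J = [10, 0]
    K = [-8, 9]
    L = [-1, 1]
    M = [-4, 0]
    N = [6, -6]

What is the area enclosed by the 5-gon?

J→K: (10)(9) − (-8)(0) = 90
K→L: (-8)(1) − (-1)(9) = 1
L→M: (-1)(0) − (-4)(1) = 4
M→N: (-4)(-6) − (6)(0) = 24
N→J: (6)(0) − (10)(-6) = 60
Σ = 179
Area = |Σ|/2 = 89.5.

89.5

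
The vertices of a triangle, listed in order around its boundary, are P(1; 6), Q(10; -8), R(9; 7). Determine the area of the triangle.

60.5

Apply the shoelace formula: 2A = Σ (x_i·y_{i+1} − x_{i+1}·y_i), indices taken mod 3.
Σ = (-68) + (142) + (47) = 121
Area = |Σ|/2 = 60.5.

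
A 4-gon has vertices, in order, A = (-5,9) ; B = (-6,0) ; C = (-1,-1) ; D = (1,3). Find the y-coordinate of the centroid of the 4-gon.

382/123

Apply the shoelace (surveyor's) formula. First the cross-terms c_i = x_i·y_{i+1} − x_{i+1}·y_i:
  54, 6, -2, 24  ⇒  2A = 82, A = 41.
Then Σ (y_i + y_{i+1})·c_i = 764, so ȳ = 764 / (6·41) = 382/123.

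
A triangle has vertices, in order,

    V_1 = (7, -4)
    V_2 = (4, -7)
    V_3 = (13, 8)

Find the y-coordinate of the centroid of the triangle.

-1

Apply Gauss's area formula. First the cross-terms c_i = x_i·y_{i+1} − x_{i+1}·y_i:
  -33, 123, -108  ⇒  2A = -18, A = -9.
Then Σ (y_i + y_{i+1})·c_i = 54, so ȳ = 54 / (6·(-9)) = -1.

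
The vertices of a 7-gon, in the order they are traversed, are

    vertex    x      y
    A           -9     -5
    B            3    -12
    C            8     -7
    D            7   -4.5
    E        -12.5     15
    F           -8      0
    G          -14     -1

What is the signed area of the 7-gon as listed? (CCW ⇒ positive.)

224.375

Σ = (123) + (75) + (13) + (48.75) + (120) + (8) + (61) = 448.75
Signed area = Σ/2 = 224.375 (positive ⇒ counter-clockwise traversal).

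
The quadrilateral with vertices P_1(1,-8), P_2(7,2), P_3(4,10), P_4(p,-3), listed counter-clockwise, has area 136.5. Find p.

Write out the shoelace sum; only the two edges meeting at P_4 involve p:
2·Area = [(4·(-3) − p·10) + (p·(-8) − 1·(-3))] + 120
       = -18·p + 111 = 273
⇒ p = -9.

-9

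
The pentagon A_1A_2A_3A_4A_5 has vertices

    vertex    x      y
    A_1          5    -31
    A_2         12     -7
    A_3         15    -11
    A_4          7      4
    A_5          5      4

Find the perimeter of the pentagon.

|A_1A_2| = √((7)² + (24)²) = √625 = 25
|A_2A_3| = √((3)² + (-4)²) = √25 = 5
|A_3A_4| = √((-8)² + (15)²) = √289 = 17
|A_4A_5| = √((-2)² + (0)²) = √4 = 2
|A_5A_1| = √((0)² + (-35)²) = √1225 = 35
Perimeter = 25 + 5 + 17 + 2 + 35 = 84.

84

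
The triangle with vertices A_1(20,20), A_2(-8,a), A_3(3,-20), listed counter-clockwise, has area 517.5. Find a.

15

Write out the shoelace sum; only the two edges meeting at A_2 involve a:
2·Area = [(20·a − (-8)·20) + ((-8)·(-20) − 3·a)] + 460
       = 17·a + 780 = 1035
⇒ a = 15.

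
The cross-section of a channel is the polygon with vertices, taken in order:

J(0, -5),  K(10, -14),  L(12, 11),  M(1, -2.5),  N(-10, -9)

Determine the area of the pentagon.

Apply the shoelace (surveyor's) formula: 2A = Σ (x_i·y_{i+1} − x_{i+1}·y_i), indices taken mod 5.
Cross-terms: 50, 278, -41, -34, 50  ⇒  Σ = 303
Area = |Σ|/2 = 151.5.

151.5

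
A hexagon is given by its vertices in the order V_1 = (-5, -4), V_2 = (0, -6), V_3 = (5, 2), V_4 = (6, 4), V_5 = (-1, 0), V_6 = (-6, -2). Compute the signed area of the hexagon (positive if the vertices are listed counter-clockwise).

44

Apply the shoelace formula: 2A = Σ (x_i·y_{i+1} − x_{i+1}·y_i), indices taken mod 6.
Σ = (30) + (30) + (8) + (4) + (2) + (14) = 88
Signed area = Σ/2 = 44 (positive ⇒ counter-clockwise traversal).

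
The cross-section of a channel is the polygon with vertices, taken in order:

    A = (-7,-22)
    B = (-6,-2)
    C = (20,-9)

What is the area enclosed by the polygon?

Apply the shoelace (surveyor's) formula: 2A = Σ (x_i·y_{i+1} − x_{i+1}·y_i), indices taken mod 3.
Σ = (-118) + (94) + (-503) = -527
Area = |Σ|/2 = 263.5.

263.5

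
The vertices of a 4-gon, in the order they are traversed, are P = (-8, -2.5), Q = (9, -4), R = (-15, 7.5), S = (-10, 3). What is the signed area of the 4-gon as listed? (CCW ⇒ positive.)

70.5

P→Q: (-8)(-4) − (9)(-2.5) = 54.5
Q→R: (9)(7.5) − (-15)(-4) = 7.5
R→S: (-15)(3) − (-10)(7.5) = 30
S→P: (-10)(-2.5) − (-8)(3) = 49
Σ = 141
Signed area = Σ/2 = 70.5 (positive ⇒ counter-clockwise traversal).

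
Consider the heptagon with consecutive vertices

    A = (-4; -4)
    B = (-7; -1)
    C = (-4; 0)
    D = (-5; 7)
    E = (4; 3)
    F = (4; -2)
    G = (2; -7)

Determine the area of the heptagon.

89.5

Cross-terms: -24, -4, -28, -43, -20, -24, -36  ⇒  Σ = -179
Area = |Σ|/2 = 89.5.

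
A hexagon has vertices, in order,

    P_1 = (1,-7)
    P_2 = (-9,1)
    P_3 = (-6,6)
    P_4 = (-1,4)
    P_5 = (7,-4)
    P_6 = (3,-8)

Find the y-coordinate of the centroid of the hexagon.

Apply the shoelace (surveyor's) formula. First the cross-terms c_i = x_i·y_{i+1} − x_{i+1}·y_i:
  -62, -48, -18, -24, -44, -13  ⇒  2A = -209, A = -104.5.
Then Σ (y_i + y_{i+1})·c_i = 579, so ȳ = 579 / (6·(-104.5)) = -193/209.

-193/209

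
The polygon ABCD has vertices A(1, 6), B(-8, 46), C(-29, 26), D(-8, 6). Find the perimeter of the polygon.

|AB| = √((-9)² + (40)²) = √1681 = 41
|BC| = √((-21)² + (-20)²) = √841 = 29
|CD| = √((21)² + (-20)²) = √841 = 29
|DA| = √((9)² + (0)²) = √81 = 9
Perimeter = 41 + 29 + 29 + 9 = 108.

108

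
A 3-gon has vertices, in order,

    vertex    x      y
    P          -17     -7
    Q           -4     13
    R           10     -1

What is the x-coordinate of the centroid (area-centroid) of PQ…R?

Apply the shoelace formula. First the cross-terms c_i = x_i·y_{i+1} − x_{i+1}·y_i:
  -249, -126, -87  ⇒  2A = -462, A = -231.
Then Σ (x_i + x_{i+1})·c_i = 5082, so x̄ = 5082 / (6·(-231)) = -11/3.

-11/3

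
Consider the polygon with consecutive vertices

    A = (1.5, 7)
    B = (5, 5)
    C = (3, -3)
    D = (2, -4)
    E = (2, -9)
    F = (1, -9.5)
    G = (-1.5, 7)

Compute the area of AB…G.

Σ = (-27.5) + (-30) + (-6) + (-10) + (-10) + (-7.25) + (-21) = -111.75
Area = |Σ|/2 = 55.875.

55.875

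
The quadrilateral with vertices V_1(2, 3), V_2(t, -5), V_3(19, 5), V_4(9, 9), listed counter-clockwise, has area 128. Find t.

Write out the shoelace sum; only the two edges meeting at V_2 involve t:
2·Area = [(2·(-5) − t·3) + (t·5 − 19·(-5))] + 135
       = 2·t + 220 = 256
⇒ t = 18.

18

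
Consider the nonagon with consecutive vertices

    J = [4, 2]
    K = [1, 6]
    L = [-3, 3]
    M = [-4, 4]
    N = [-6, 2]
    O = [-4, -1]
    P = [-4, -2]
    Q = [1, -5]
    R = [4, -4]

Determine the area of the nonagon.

Σ = (22) + (21) + (0) + (16) + (14) + (4) + (22) + (16) + (24) = 139
Area = |Σ|/2 = 69.5.

69.5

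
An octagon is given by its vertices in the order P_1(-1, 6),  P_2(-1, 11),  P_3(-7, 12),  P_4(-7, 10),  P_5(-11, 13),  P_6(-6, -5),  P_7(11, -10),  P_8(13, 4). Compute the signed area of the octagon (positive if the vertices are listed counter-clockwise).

298.5

Apply the shoelace (surveyor's) formula: 2A = Σ (x_i·y_{i+1} − x_{i+1}·y_i), indices taken mod 8.
P_1→P_2: (-1)(11) − (-1)(6) = -5
P_2→P_3: (-1)(12) − (-7)(11) = 65
P_3→P_4: (-7)(10) − (-7)(12) = 14
P_4→P_5: (-7)(13) − (-11)(10) = 19
P_5→P_6: (-11)(-5) − (-6)(13) = 133
P_6→P_7: (-6)(-10) − (11)(-5) = 115
P_7→P_8: (11)(4) − (13)(-10) = 174
P_8→P_1: (13)(6) − (-1)(4) = 82
Σ = 597
Signed area = Σ/2 = 298.5 (positive ⇒ counter-clockwise traversal).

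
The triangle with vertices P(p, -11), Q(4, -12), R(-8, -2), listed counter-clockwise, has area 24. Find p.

Write out the shoelace sum; only the two edges meeting at P involve p:
2·Area = [((-8)·(-11) − p·(-2)) + (p·(-12) − 4·(-11))] + -104
       = -10·p + 28 = 48
⇒ p = -2.

-2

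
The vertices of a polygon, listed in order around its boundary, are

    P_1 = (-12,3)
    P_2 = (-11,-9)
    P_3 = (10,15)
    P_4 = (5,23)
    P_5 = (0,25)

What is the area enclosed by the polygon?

323

Σ = (141) + (-75) + (155) + (125) + (300) = 646
Area = |Σ|/2 = 323.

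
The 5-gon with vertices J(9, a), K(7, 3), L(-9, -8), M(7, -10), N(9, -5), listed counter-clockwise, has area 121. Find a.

-1

The doubled signed area Σ (x_i y_{i+1} − x_{i+1} y_i) is linear in a.
With a=0 it equals 244; the coefficient of a is 2 (from the two edges through J).
So 2·a + 244 = 2·121 = 242 ⇒ a = -1.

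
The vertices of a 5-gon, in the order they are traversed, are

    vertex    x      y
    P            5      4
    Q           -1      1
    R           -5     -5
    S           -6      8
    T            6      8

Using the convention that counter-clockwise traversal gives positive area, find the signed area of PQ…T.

-81.5

Σ = (9) + (10) + (-70) + (-96) + (-16) = -163
Signed area = Σ/2 = -81.5 (negative ⇒ clockwise traversal).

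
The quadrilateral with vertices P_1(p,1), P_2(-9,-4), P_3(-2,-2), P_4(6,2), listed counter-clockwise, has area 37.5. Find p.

-7

The doubled signed area Σ (x_i y_{i+1} − x_{i+1} y_i) is linear in p.
With p=0 it equals 33; the coefficient of p is -6 (from the two edges through P_1).
So -6·p + 33 = 2·37.5 = 75 ⇒ p = -7.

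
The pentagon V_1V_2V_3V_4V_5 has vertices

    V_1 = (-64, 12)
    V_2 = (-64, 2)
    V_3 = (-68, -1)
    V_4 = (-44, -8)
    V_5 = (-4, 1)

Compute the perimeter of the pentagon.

|V_1V_2| = √((0)² + (-10)²) = √100 = 10
|V_2V_3| = √((-4)² + (-3)²) = √25 = 5
|V_3V_4| = √((24)² + (-7)²) = √625 = 25
|V_4V_5| = √((40)² + (9)²) = √1681 = 41
|V_5V_1| = √((-60)² + (11)²) = √3721 = 61
Perimeter = 10 + 5 + 25 + 41 + 61 = 142.

142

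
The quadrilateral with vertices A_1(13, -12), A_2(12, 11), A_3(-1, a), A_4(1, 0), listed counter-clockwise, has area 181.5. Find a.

7

The doubled signed area Σ (x_i y_{i+1} − x_{i+1} y_i) is linear in a.
With a=0 it equals 286; the coefficient of a is 11 (from the two edges through A_3).
So 11·a + 286 = 2·181.5 = 363 ⇒ a = 7.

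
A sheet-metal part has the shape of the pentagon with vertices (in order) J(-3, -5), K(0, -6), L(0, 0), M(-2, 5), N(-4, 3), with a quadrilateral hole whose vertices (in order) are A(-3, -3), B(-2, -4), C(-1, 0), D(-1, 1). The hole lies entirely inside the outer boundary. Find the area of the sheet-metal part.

27

Outer boundary:
J→K: (-3)(-6) − (0)(-5) = 18
K→L: (0)(0) − (0)(-6) = 0
L→M: (0)(5) − (-2)(0) = 0
M→N: (-2)(3) − (-4)(5) = 14
N→J: (-4)(-5) − (-3)(3) = 29
Σ = 61
Area = |Σ|/2 = 30.5.
Hole:
Apply the shoelace (surveyor's) formula: 2A = Σ (x_i·y_{i+1} − x_{i+1}·y_i), indices taken mod 4.
Σ = (6) + (-4) + (-1) + (6) = 7
Area = |Σ|/2 = 3.5.
Net area = 30.5 − 3.5 = 27.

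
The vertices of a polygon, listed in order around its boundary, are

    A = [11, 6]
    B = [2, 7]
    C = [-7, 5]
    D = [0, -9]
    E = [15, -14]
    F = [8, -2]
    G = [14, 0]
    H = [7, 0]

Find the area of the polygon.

Cross-terms: 65, 59, 63, 135, 82, 28, 0, 42  ⇒  Σ = 474
Area = |Σ|/2 = 237.

237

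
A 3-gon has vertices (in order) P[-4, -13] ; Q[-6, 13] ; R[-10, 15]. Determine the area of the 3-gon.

50

Σ = (-130) + (40) + (190) = 100
Area = |Σ|/2 = 50.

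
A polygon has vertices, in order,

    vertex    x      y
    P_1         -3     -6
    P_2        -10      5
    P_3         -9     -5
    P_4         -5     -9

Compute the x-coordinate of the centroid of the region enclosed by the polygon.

Apply the surveyor's formula. First the cross-terms c_i = x_i·y_{i+1} − x_{i+1}·y_i:
  -75, 95, 56, 3  ⇒  2A = 79, A = 39.5.
Then Σ (x_i + x_{i+1})·c_i = -1638, so x̄ = -1638 / (6·39.5) = -546/79.

-546/79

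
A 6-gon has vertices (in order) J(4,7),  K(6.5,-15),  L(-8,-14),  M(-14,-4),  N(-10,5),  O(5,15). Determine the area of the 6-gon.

395.25

Apply the shoelace (surveyor's) formula: 2A = Σ (x_i·y_{i+1} − x_{i+1}·y_i), indices taken mod 6.
Σ = (-105.5) + (-211) + (-164) + (-110) + (-175) + (-25) = -790.5
Area = |Σ|/2 = 395.25.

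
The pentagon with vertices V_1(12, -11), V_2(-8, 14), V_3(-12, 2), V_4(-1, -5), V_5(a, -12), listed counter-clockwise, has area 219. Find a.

The doubled signed area Σ (x_i y_{i+1} − x_{i+1} y_i) is linear in a.
With a=0 it equals 450; the coefficient of a is -6 (from the two edges through V_5).
So -6·a + 450 = 2·219 = 438 ⇒ a = 2.

2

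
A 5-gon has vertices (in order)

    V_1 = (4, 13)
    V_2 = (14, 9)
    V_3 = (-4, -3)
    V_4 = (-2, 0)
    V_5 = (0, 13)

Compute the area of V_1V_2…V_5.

118

Apply the shoelace formula: 2A = Σ (x_i·y_{i+1} − x_{i+1}·y_i), indices taken mod 5.
V_1→V_2: (4)(9) − (14)(13) = -146
V_2→V_3: (14)(-3) − (-4)(9) = -6
V_3→V_4: (-4)(0) − (-2)(-3) = -6
V_4→V_5: (-2)(13) − (0)(0) = -26
V_5→V_1: (0)(13) − (4)(13) = -52
Σ = -236
Area = |Σ|/2 = 118.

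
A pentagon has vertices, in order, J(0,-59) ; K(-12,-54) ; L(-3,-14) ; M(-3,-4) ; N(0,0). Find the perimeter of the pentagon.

|JK| = √((-12)² + (5)²) = √169 = 13
|KL| = √((9)² + (40)²) = √1681 = 41
|LM| = √((0)² + (10)²) = √100 = 10
|MN| = √((3)² + (4)²) = √25 = 5
|NJ| = √((0)² + (-59)²) = √3481 = 59
Perimeter = 13 + 41 + 10 + 5 + 59 = 128.

128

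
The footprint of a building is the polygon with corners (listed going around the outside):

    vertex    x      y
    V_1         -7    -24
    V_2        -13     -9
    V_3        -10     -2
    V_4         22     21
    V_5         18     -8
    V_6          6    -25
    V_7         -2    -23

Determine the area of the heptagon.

868

Σ = (-249) + (-64) + (-166) + (-554) + (-402) + (-188) + (-113) = -1736
Area = |Σ|/2 = 868.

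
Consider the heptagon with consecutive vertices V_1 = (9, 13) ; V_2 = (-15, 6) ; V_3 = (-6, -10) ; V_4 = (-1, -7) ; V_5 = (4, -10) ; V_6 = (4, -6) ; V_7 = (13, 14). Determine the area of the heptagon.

Σ = (249) + (186) + (32) + (38) + (16) + (134) + (43) = 698
Area = |Σ|/2 = 349.

349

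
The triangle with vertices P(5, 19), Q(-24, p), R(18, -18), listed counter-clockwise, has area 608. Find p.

Write out the shoelace sum; only the two edges meeting at Q involve p:
2·Area = [(5·p − (-24)·19) + ((-24)·(-18) − 18·p)] + 432
       = -13·p + 1320 = 1216
⇒ p = 8.

8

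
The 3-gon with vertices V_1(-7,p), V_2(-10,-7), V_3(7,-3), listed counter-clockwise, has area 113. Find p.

7

The doubled signed area Σ (x_i y_{i+1} − x_{i+1} y_i) is linear in p.
With p=0 it equals 107; the coefficient of p is 17 (from the two edges through V_1).
So 17·p + 107 = 2·113 = 226 ⇒ p = 7.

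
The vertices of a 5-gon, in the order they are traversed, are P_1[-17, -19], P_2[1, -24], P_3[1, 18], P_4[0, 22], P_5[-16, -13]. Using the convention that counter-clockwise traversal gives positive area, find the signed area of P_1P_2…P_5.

463

Apply the surveyor's formula: 2A = Σ (x_i·y_{i+1} − x_{i+1}·y_i), indices taken mod 5.
P_1→P_2: (-17)(-24) − (1)(-19) = 427
P_2→P_3: (1)(18) − (1)(-24) = 42
P_3→P_4: (1)(22) − (0)(18) = 22
P_4→P_5: (0)(-13) − (-16)(22) = 352
P_5→P_1: (-16)(-19) − (-17)(-13) = 83
Σ = 926
Signed area = Σ/2 = 463 (positive ⇒ counter-clockwise traversal).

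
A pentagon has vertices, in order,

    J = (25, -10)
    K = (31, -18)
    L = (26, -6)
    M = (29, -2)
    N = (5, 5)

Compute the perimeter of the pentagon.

|JK| = √((6)² + (-8)²) = √100 = 10
|KL| = √((-5)² + (12)²) = √169 = 13
|LM| = √((3)² + (4)²) = √25 = 5
|MN| = √((-24)² + (7)²) = √625 = 25
|NJ| = √((20)² + (-15)²) = √625 = 25
Perimeter = 10 + 13 + 5 + 25 + 25 = 78.

78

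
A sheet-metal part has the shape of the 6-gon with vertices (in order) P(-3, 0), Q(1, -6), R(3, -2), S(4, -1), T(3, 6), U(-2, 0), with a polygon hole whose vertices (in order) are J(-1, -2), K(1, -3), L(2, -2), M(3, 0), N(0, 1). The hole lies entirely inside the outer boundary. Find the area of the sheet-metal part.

Outer boundary:
Σ = (18) + (16) + (5) + (27) + (12) + (0) = 78
Area = |Σ|/2 = 39.
Hole:
Apply the shoelace formula: 2A = Σ (x_i·y_{i+1} − x_{i+1}·y_i), indices taken mod 5.
Σ = (5) + (4) + (6) + (3) + (1) = 19
Area = |Σ|/2 = 9.5.
Net area = 39 − 9.5 = 29.5.

29.5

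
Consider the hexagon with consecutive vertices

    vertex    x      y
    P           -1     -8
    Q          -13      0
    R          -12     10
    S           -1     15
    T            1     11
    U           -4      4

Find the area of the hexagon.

Σ = (-104) + (-130) + (-170) + (-26) + (48) + (36) = -346
Area = |Σ|/2 = 173.

173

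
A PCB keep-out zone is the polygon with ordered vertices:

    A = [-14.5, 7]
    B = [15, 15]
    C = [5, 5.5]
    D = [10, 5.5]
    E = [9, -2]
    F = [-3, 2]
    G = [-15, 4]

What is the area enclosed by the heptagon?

214.5

Apply Gauss's area formula: 2A = Σ (x_i·y_{i+1} − x_{i+1}·y_i), indices taken mod 7.
Σ = (-322.5) + (7.5) + (-27.5) + (-69.5) + (12) + (18) + (-47) = -429
Area = |Σ|/2 = 214.5.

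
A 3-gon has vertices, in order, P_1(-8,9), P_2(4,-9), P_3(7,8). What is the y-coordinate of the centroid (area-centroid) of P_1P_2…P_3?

8/3

Apply the surveyor's formula. First the cross-terms c_i = x_i·y_{i+1} − x_{i+1}·y_i:
  36, 95, 127  ⇒  2A = 258, A = 129.
Then Σ (y_i + y_{i+1})·c_i = 2064, so ȳ = 2064 / (6·129) = 8/3.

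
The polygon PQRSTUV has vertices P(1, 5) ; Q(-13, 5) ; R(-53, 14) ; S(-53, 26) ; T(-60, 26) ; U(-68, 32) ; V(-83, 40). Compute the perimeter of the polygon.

|PQ| = √((-14)² + (0)²) = √196 = 14
|QR| = √((-40)² + (9)²) = √1681 = 41
|RS| = √((0)² + (12)²) = √144 = 12
|ST| = √((-7)² + (0)²) = √49 = 7
|TU| = √((-8)² + (6)²) = √100 = 10
|UV| = √((-15)² + (8)²) = √289 = 17
|VP| = √((84)² + (-35)²) = √8281 = 91
Perimeter = 14 + 41 + 12 + 7 + 10 + 17 + 91 = 192.

192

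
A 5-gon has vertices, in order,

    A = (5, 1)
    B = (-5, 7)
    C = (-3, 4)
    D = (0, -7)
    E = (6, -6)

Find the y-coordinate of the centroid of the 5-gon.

Apply Gauss's area formula. First the cross-terms c_i = x_i·y_{i+1} − x_{i+1}·y_i:
  40, 1, 21, 42, 36  ⇒  2A = 140, A = 70.
Then Σ (y_i + y_{i+1})·c_i = -458, so ȳ = -458 / (6·70) = -229/210.

-229/210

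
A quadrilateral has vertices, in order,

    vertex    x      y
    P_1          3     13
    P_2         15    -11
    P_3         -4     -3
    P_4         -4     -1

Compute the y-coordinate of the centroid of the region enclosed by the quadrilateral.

-39/187

Apply the shoelace formula. First the cross-terms c_i = x_i·y_{i+1} − x_{i+1}·y_i:
  -228, -89, -8, -49  ⇒  2A = -374, A = -187.
Then Σ (y_i + y_{i+1})·c_i = 234, so ȳ = 234 / (6·(-187)) = -39/187.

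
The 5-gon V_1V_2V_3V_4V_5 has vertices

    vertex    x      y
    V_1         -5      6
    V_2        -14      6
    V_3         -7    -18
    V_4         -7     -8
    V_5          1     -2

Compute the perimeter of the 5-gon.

64

|V_1V_2| = √((-9)² + (0)²) = √81 = 9
|V_2V_3| = √((7)² + (-24)²) = √625 = 25
|V_3V_4| = √((0)² + (10)²) = √100 = 10
|V_4V_5| = √((8)² + (6)²) = √100 = 10
|V_5V_1| = √((-6)² + (8)²) = √100 = 10
Perimeter = 9 + 25 + 10 + 10 + 10 = 64.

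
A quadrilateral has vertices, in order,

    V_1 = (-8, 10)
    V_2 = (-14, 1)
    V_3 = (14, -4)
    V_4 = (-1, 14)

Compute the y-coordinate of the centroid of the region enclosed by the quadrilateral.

Apply the surveyor's formula. First the cross-terms c_i = x_i·y_{i+1} − x_{i+1}·y_i:
  132, 42, 192, 102  ⇒  2A = 468, A = 234.
Then Σ (y_i + y_{i+1})·c_i = 5694, so ȳ = 5694 / (6·234) = 73/18.

73/18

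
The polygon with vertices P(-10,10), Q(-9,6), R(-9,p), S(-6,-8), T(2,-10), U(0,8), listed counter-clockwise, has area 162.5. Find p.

1

Write out the shoelace sum; only the two edges meeting at R involve p:
2·Area = [((-9)·p − (-9)·6) + ((-9)·(-8) − (-6)·p)] + 202
       = -3·p + 328 = 325
⇒ p = 1.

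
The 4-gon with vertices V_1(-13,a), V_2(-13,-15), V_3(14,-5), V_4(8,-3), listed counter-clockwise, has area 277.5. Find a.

The doubled signed area Σ (x_i y_{i+1} − x_{i+1} y_i) is linear in a.
With a=0 it equals 429; the coefficient of a is 21 (from the two edges through V_1).
So 21·a + 429 = 2·277.5 = 555 ⇒ a = 6.

6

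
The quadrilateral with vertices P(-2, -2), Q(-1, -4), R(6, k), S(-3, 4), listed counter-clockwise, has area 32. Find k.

-2

Write out the shoelace sum; only the two edges meeting at R involve k:
2·Area = [((-1)·k − 6·(-4)) + (6·4 − (-3)·k)] + 20
       = 2·k + 68 = 64
⇒ k = -2.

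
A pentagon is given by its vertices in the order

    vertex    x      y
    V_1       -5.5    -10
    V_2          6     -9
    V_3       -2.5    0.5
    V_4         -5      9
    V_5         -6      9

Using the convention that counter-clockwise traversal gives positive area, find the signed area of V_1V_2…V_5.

94.25

Apply the surveyor's formula: 2A = Σ (x_i·y_{i+1} − x_{i+1}·y_i), indices taken mod 5.
Σ = (109.5) + (-19.5) + (-20) + (9) + (109.5) = 188.5
Signed area = Σ/2 = 94.25 (positive ⇒ counter-clockwise traversal).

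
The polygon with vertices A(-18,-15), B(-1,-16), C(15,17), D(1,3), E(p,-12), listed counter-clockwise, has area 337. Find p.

The doubled signed area Σ (x_i y_{i+1} − x_{i+1} y_i) is linear in p.
With p=0 it equals 296; the coefficient of p is -18 (from the two edges through E).
So -18·p + 296 = 2·337 = 674 ⇒ p = -21.

-21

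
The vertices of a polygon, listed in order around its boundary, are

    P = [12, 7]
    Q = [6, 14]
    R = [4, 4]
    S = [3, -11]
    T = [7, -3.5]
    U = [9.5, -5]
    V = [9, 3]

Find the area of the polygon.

Apply the shoelace formula: 2A = Σ (x_i·y_{i+1} − x_{i+1}·y_i), indices taken mod 7.
Σ = (126) + (-32) + (-56) + (66.5) + (-1.75) + (73.5) + (27) = 203.25
Area = |Σ|/2 = 101.625.

101.625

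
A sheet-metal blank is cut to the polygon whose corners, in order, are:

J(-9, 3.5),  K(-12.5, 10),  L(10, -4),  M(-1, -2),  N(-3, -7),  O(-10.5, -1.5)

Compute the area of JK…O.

Apply the shoelace formula: 2A = Σ (x_i·y_{i+1} − x_{i+1}·y_i), indices taken mod 6.
Cross-terms: -46.25, -50, -24, 1, -69, -50.25  ⇒  Σ = -238.5
Area = |Σ|/2 = 119.25.

119.25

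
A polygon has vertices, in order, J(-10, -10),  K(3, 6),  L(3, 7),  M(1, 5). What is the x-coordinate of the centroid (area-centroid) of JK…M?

Apply Gauss's area formula. First the cross-terms c_i = x_i·y_{i+1} − x_{i+1}·y_i:
  -30, 3, 8, 40  ⇒  2A = 21, A = 10.5.
Then Σ (x_i + x_{i+1})·c_i = -100, so x̄ = -100 / (6·10.5) = -100/63.

-100/63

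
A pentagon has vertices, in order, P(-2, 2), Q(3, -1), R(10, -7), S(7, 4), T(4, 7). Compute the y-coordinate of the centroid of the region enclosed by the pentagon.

Apply the surveyor's formula. First the cross-terms c_i = x_i·y_{i+1} − x_{i+1}·y_i:
  -4, -11, 89, 33, 22  ⇒  2A = 129, A = 64.5.
Then Σ (y_i + y_{i+1})·c_i = 378, so ȳ = 378 / (6·64.5) = 42/43.

42/43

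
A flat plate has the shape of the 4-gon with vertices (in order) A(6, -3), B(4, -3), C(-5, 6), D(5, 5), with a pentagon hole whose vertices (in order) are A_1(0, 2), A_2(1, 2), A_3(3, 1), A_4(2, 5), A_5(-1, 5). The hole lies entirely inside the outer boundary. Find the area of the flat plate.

39

Outer boundary:
Apply Gauss's area formula: 2A = Σ (x_i·y_{i+1} − x_{i+1}·y_i), indices taken mod 4.
A→B: (6)(-3) − (4)(-3) = -6
B→C: (4)(6) − (-5)(-3) = 9
C→D: (-5)(5) − (5)(6) = -55
D→A: (5)(-3) − (6)(5) = -45
Σ = -97
Area = |Σ|/2 = 48.5.
Hole:
Σ = (-2) + (-5) + (13) + (15) + (-2) = 19
Area = |Σ|/2 = 9.5.
Net area = 48.5 − 9.5 = 39.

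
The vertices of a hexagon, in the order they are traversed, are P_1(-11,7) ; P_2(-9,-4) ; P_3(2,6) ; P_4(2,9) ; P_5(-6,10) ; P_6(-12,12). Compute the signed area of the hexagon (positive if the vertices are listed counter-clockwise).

118.5

Apply the surveyor's formula: 2A = Σ (x_i·y_{i+1} − x_{i+1}·y_i), indices taken mod 6.
Σ = (107) + (-46) + (6) + (74) + (48) + (48) = 237
Signed area = Σ/2 = 118.5 (positive ⇒ counter-clockwise traversal).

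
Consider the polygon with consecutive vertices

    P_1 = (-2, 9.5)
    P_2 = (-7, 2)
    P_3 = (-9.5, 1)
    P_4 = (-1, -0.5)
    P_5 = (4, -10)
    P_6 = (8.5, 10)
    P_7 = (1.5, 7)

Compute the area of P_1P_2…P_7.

Cross-terms: 62.5, 12, 5.75, 12, 125, 44.5, 28.25  ⇒  Σ = 290
Area = |Σ|/2 = 145.

145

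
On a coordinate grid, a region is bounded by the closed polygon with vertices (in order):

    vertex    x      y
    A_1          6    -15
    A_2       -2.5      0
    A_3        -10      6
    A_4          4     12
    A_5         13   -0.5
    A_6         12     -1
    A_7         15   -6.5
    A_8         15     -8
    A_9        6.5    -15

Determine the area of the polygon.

Cross-terms: -37.5, -15, -144, -158, -7, -63, -22.5, -173, -7.5  ⇒  Σ = -627.5
Area = |Σ|/2 = 313.75.

313.75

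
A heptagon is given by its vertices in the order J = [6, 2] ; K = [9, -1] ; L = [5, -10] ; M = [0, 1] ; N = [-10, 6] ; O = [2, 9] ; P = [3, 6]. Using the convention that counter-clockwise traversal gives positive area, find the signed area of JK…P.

-120.5

Apply the shoelace formula: 2A = Σ (x_i·y_{i+1} − x_{i+1}·y_i), indices taken mod 7.
Cross-terms: -24, -85, 5, 10, -102, -15, -30  ⇒  Σ = -241
Signed area = Σ/2 = -120.5 (negative ⇒ clockwise traversal).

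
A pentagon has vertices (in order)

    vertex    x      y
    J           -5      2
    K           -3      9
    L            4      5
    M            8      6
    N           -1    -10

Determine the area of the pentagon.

Σ = (-39) + (-51) + (-16) + (-74) + (-52) = -232
Area = |Σ|/2 = 116.

116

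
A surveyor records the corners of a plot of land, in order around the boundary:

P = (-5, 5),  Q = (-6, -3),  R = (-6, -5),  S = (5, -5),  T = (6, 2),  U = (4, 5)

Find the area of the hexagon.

Apply the shoelace (surveyor's) formula: 2A = Σ (x_i·y_{i+1} − x_{i+1}·y_i), indices taken mod 6.
P→Q: (-5)(-3) − (-6)(5) = 45
Q→R: (-6)(-5) − (-6)(-3) = 12
R→S: (-6)(-5) − (5)(-5) = 55
S→T: (5)(2) − (6)(-5) = 40
T→U: (6)(5) − (4)(2) = 22
U→P: (4)(5) − (-5)(5) = 45
Σ = 219
Area = |Σ|/2 = 109.5.

109.5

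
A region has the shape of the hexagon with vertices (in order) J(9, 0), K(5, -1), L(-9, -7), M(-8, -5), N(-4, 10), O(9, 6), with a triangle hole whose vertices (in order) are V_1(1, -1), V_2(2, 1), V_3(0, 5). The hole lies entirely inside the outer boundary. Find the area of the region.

Outer boundary:
Apply the shoelace formula: 2A = Σ (x_i·y_{i+1} − x_{i+1}·y_i), indices taken mod 6.
Σ = (-9) + (-44) + (-11) + (-100) + (-114) + (-54) = -332
Area = |Σ|/2 = 166.
Hole:
Apply the shoelace formula: 2A = Σ (x_i·y_{i+1} − x_{i+1}·y_i), indices taken mod 3.
Σ = (3) + (10) + (-5) = 8
Area = |Σ|/2 = 4.
Net area = 166 − 4 = 162.

162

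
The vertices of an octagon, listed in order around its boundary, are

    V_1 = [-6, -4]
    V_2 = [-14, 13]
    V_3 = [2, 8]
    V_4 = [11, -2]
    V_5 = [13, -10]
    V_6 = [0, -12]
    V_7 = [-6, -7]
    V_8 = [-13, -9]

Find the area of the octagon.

Apply the shoelace (surveyor's) formula: 2A = Σ (x_i·y_{i+1} − x_{i+1}·y_i), indices taken mod 8.
Σ = (-134) + (-138) + (-92) + (-84) + (-156) + (-72) + (-37) + (-2) = -715
Area = |Σ|/2 = 357.5.

357.5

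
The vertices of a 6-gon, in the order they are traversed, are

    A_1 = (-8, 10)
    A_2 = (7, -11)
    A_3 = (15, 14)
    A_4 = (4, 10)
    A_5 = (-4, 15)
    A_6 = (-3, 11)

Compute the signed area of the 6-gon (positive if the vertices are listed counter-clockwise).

267

Apply the surveyor's formula: 2A = Σ (x_i·y_{i+1} − x_{i+1}·y_i), indices taken mod 6.
Σ = (18) + (263) + (94) + (100) + (1) + (58) = 534
Signed area = Σ/2 = 267 (positive ⇒ counter-clockwise traversal).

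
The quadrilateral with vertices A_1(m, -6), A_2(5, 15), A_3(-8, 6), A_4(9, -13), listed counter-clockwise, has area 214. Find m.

The doubled signed area Σ (x_i y_{i+1} − x_{i+1} y_i) is linear in m.
With m=0 it equals 176; the coefficient of m is 28 (from the two edges through A_1).
So 28·m + 176 = 2·214 = 428 ⇒ m = 9.

9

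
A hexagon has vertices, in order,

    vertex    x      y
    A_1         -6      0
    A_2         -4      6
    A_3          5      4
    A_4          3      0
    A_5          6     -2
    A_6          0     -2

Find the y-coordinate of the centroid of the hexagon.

160/93

Apply the shoelace (surveyor's) formula. First the cross-terms c_i = x_i·y_{i+1} − x_{i+1}·y_i:
  -36, -46, -12, -6, -12, -12  ⇒  2A = -124, A = -62.
Then Σ (y_i + y_{i+1})·c_i = -640, so ȳ = -640 / (6·(-62)) = 160/93.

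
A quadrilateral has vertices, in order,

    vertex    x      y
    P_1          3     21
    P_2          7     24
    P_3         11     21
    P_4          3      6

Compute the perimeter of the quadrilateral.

42

|P_1P_2| = √((4)² + (3)²) = √25 = 5
|P_2P_3| = √((4)² + (-3)²) = √25 = 5
|P_3P_4| = √((-8)² + (-15)²) = √289 = 17
|P_4P_1| = √((0)² + (15)²) = √225 = 15
Perimeter = 5 + 5 + 17 + 15 = 42.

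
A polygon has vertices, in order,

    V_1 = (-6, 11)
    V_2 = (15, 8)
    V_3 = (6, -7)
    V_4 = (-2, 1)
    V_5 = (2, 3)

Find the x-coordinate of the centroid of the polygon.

887/171

Apply the shoelace (surveyor's) formula. First the cross-terms c_i = x_i·y_{i+1} − x_{i+1}·y_i:
  -213, -153, -8, -8, 40  ⇒  2A = -342, A = -171.
Then Σ (x_i + x_{i+1})·c_i = -5322, so x̄ = -5322 / (6·(-171)) = 887/171.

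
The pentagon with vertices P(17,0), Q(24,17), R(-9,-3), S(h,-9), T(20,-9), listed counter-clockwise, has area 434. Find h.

-14

The doubled signed area Σ (x_i y_{i+1} − x_{i+1} y_i) is linear in h.
With h=0 it equals 784; the coefficient of h is -6 (from the two edges through S).
So -6·h + 784 = 2·434 = 868 ⇒ h = -14.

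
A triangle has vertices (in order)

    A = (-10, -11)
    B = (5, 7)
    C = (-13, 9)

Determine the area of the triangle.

177

Σ = (-15) + (136) + (233) = 354
Area = |Σ|/2 = 177.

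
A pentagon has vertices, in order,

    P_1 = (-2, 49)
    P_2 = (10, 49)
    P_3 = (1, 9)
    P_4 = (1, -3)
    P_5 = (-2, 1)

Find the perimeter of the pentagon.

|P_1P_2| = √((12)² + (0)²) = √144 = 12
|P_2P_3| = √((-9)² + (-40)²) = √1681 = 41
|P_3P_4| = √((0)² + (-12)²) = √144 = 12
|P_4P_5| = √((-3)² + (4)²) = √25 = 5
|P_5P_1| = √((0)² + (48)²) = √2304 = 48
Perimeter = 12 + 41 + 12 + 5 + 48 = 118.

118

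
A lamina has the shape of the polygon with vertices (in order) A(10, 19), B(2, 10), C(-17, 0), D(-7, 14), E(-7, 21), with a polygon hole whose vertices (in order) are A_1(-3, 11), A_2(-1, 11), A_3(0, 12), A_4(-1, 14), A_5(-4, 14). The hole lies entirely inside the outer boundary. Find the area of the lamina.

Outer boundary:
Apply the shoelace formula: 2A = Σ (x_i·y_{i+1} − x_{i+1}·y_i), indices taken mod 5.
A→B: (10)(10) − (2)(19) = 62
B→C: (2)(0) − (-17)(10) = 170
C→D: (-17)(14) − (-7)(0) = -238
D→E: (-7)(21) − (-7)(14) = -49
E→A: (-7)(19) − (10)(21) = -343
Σ = -398
Area = |Σ|/2 = 199.
Hole:
Apply the shoelace (surveyor's) formula: 2A = Σ (x_i·y_{i+1} − x_{i+1}·y_i), indices taken mod 5.
Σ = (-22) + (-12) + (12) + (42) + (-2) = 18
Area = |Σ|/2 = 9.
Net area = 199 − 9 = 190.

190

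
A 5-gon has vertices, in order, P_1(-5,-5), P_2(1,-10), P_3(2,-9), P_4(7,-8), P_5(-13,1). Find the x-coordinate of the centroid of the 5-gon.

Apply the shoelace formula. First the cross-terms c_i = x_i·y_{i+1} − x_{i+1}·y_i:
  55, 11, 47, -97, 70  ⇒  2A = 86, A = 43.
Then Σ (x_i + x_{i+1})·c_i = -442, so x̄ = -442 / (6·43) = -221/129.

-221/129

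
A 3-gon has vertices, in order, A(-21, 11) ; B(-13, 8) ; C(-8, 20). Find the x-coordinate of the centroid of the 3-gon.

Apply the surveyor's formula. First the cross-terms c_i = x_i·y_{i+1} − x_{i+1}·y_i:
  -25, -196, 332  ⇒  2A = 111, A = 55.5.
Then Σ (x_i + x_{i+1})·c_i = -4662, so x̄ = -4662 / (6·55.5) = -14.

-14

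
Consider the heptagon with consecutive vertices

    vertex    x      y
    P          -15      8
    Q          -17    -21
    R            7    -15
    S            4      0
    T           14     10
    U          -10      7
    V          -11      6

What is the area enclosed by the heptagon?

Apply the shoelace (surveyor's) formula: 2A = Σ (x_i·y_{i+1} − x_{i+1}·y_i), indices taken mod 7.
Cross-terms: 451, 402, 60, 40, 198, 17, 2  ⇒  Σ = 1170
Area = |Σ|/2 = 585.

585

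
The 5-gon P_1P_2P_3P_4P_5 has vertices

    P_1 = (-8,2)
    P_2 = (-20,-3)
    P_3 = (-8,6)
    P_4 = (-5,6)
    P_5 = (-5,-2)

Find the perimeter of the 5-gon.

44

|P_1P_2| = √((-12)² + (-5)²) = √169 = 13
|P_2P_3| = √((12)² + (9)²) = √225 = 15
|P_3P_4| = √((3)² + (0)²) = √9 = 3
|P_4P_5| = √((0)² + (-8)²) = √64 = 8
|P_5P_1| = √((-3)² + (4)²) = √25 = 5
Perimeter = 13 + 15 + 3 + 8 + 5 = 44.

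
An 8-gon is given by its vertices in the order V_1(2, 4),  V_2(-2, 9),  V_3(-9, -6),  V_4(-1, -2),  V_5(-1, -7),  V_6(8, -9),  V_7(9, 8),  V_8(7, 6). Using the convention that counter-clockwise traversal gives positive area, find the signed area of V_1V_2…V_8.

180

Cross-terms: 26, 93, 12, 5, 65, 145, -2, 16  ⇒  Σ = 360
Signed area = Σ/2 = 180 (positive ⇒ counter-clockwise traversal).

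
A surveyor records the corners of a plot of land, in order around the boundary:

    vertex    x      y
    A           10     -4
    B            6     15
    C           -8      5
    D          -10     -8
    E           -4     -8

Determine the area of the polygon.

Apply the shoelace (surveyor's) formula: 2A = Σ (x_i·y_{i+1} − x_{i+1}·y_i), indices taken mod 5.
Σ = (174) + (150) + (114) + (48) + (96) = 582
Area = |Σ|/2 = 291.

291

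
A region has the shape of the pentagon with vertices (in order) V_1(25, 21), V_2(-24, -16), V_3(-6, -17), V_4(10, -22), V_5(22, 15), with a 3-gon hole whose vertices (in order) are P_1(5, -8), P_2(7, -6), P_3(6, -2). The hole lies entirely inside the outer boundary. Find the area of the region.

Outer boundary:
Apply Gauss's area formula: 2A = Σ (x_i·y_{i+1} − x_{i+1}·y_i), indices taken mod 5.
V_1→V_2: (25)(-16) − (-24)(21) = 104
V_2→V_3: (-24)(-17) − (-6)(-16) = 312
V_3→V_4: (-6)(-22) − (10)(-17) = 302
V_4→V_5: (10)(15) − (22)(-22) = 634
V_5→V_1: (22)(21) − (25)(15) = 87
Σ = 1439
Area = |Σ|/2 = 719.5.
Hole:
Apply the shoelace (surveyor's) formula: 2A = Σ (x_i·y_{i+1} − x_{i+1}·y_i), indices taken mod 3.
Cross-terms: 26, 22, -38  ⇒  Σ = 10
Area = |Σ|/2 = 5.
Net area = 719.5 − 5 = 714.5.

714.5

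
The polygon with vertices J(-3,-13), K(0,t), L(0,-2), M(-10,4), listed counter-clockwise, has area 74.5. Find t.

-9

The doubled signed area Σ (x_i y_{i+1} − x_{i+1} y_i) is linear in t.
With t=0 it equals 122; the coefficient of t is -3 (from the two edges through K).
So -3·t + 122 = 2·74.5 = 149 ⇒ t = -9.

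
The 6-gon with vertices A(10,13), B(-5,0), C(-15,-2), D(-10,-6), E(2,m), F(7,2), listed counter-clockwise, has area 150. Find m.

Write out the shoelace sum; only the two edges meeting at E involve m:
2·Area = [((-10)·m − 2·(-6)) + (2·2 − 7·m)] + 216
       = -17·m + 232 = 300
⇒ m = -4.

-4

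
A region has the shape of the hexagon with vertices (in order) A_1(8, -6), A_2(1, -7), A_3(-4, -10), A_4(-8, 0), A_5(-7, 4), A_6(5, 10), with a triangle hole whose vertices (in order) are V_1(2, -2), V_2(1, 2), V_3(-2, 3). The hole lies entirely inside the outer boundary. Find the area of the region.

194.5

Outer boundary:
Σ = (-50) + (-38) + (-80) + (-32) + (-90) + (-110) = -400
Area = |Σ|/2 = 200.
Hole:
Apply the shoelace formula: 2A = Σ (x_i·y_{i+1} − x_{i+1}·y_i), indices taken mod 3.
V_1→V_2: (2)(2) − (1)(-2) = 6
V_2→V_3: (1)(3) − (-2)(2) = 7
V_3→V_1: (-2)(-2) − (2)(3) = -2
Σ = 11
Area = |Σ|/2 = 5.5.
Net area = 200 − 5.5 = 194.5.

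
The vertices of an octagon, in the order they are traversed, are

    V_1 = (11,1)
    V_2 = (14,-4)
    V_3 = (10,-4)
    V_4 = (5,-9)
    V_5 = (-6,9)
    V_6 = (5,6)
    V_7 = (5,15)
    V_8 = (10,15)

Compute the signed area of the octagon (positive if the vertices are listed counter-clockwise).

-209.5

Cross-terms: -58, -16, -70, -9, -81, 45, -75, -155  ⇒  Σ = -419
Signed area = Σ/2 = -209.5 (negative ⇒ clockwise traversal).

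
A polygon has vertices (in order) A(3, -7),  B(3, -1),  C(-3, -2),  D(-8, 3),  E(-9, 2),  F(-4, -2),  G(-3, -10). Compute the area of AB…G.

53

Apply the surveyor's formula: 2A = Σ (x_i·y_{i+1} − x_{i+1}·y_i), indices taken mod 7.
A→B: (3)(-1) − (3)(-7) = 18
B→C: (3)(-2) − (-3)(-1) = -9
C→D: (-3)(3) − (-8)(-2) = -25
D→E: (-8)(2) − (-9)(3) = 11
E→F: (-9)(-2) − (-4)(2) = 26
F→G: (-4)(-10) − (-3)(-2) = 34
G→A: (-3)(-7) − (3)(-10) = 51
Σ = 106
Area = |Σ|/2 = 53.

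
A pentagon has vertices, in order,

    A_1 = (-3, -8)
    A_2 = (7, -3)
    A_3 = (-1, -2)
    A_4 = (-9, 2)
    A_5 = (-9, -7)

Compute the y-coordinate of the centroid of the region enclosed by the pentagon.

Apply the shoelace (surveyor's) formula. First the cross-terms c_i = x_i·y_{i+1} − x_{i+1}·y_i:
  65, -17, -20, 81, 51  ⇒  2A = 160, A = 80.
Then Σ (y_i + y_{i+1})·c_i = -1800, so ȳ = -1800 / (6·80) = -3.75.

-3.75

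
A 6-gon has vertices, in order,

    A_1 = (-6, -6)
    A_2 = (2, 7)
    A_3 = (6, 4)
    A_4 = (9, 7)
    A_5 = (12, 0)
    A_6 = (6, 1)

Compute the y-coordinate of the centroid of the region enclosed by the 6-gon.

Apply the surveyor's formula. First the cross-terms c_i = x_i·y_{i+1} − x_{i+1}·y_i:
  -30, -34, 6, -84, 12, -30  ⇒  2A = -160, A = -80.
Then Σ (y_i + y_{i+1})·c_i = -764, so ȳ = -764 / (6·(-80)) = 191/120.

191/120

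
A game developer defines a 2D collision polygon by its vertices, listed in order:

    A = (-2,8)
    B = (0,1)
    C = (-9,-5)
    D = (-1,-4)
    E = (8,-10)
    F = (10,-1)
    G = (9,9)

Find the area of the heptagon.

Σ = (-2) + (9) + (31) + (42) + (92) + (99) + (90) = 361
Area = |Σ|/2 = 180.5.

180.5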